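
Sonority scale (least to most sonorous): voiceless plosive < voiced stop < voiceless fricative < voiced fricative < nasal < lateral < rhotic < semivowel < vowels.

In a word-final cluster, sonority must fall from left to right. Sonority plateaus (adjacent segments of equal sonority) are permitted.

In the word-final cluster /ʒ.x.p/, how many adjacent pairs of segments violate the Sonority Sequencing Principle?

/ʒ/: voiced fricative = 4.
/x/: voiceless fricative = 3.
/p/: voiceless plosive = 1.
/ʒ/→/x/: 4→3 (falls) — ok.
/x/→/p/: 3→1 (falls) — ok.

0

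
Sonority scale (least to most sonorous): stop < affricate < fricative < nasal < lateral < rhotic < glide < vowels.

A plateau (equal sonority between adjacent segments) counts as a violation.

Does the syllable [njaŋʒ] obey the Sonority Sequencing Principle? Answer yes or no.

yes

Onset: /n/ is a nasal (sonority 4), /j/ is a glide (sonority 7); then the nucleus /a/ (sonority 8).
Onset profile 4-7-8 — rises to the nucleus.
Coda: /ŋ/ is a nasal (sonority 4), /ʒ/ is a fricative (sonority 3).
Coda profile 8-4-3 — falls from the nucleus.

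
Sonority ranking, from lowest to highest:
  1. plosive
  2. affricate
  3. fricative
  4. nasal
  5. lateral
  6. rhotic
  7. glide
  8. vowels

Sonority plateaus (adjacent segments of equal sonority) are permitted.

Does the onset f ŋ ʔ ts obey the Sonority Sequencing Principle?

/f/: fricative = 3.
/ŋ/: nasal = 4.
/ʔ/: plosive = 1.
/ts/: affricate = 2.
The profile is 3-4-1-2. Between /ŋ/ (4) and /ʔ/ (1) sonority does not rise, so the cluster violates the SSP.

no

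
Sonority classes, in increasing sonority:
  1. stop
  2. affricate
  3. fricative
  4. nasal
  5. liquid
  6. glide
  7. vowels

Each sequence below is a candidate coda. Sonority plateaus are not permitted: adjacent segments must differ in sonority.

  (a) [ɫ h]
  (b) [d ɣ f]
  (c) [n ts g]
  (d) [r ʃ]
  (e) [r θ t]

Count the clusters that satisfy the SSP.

(a) sonority 5-3: well-formed.
(b) sonority 1-3-3: ill-formed.
(c) sonority 4-2-1: well-formed.
(d) sonority 5-3: well-formed.
(e) sonority 5-3-1: well-formed.

4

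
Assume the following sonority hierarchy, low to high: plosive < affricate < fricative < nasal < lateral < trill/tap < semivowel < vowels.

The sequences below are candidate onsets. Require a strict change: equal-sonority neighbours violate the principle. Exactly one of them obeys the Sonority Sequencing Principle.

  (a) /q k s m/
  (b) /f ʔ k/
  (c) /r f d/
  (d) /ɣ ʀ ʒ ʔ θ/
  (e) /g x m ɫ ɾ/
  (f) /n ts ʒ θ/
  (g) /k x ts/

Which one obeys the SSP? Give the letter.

e

(a) sonority 1-1-3-4: ill-formed.
(b) sonority 3-1-1: ill-formed.
(c) sonority 6-3-1: ill-formed.
(d) sonority 3-6-3-1-3: ill-formed.
(e) sonority 1-3-4-5-6: well-formed.
(f) sonority 4-2-3-3: ill-formed.
(g) sonority 1-3-2: ill-formed.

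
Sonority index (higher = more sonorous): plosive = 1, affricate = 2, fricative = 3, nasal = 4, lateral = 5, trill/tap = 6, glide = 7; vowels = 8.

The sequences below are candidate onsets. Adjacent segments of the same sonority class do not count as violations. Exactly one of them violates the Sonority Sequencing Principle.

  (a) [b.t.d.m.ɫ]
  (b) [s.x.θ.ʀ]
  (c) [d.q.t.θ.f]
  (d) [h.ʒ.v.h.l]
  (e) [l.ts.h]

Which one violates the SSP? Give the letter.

(a) [b.t.d.m.ɫ]: profile 1-1-1-4-5 — obeys.
(b) [s.x.θ.ʀ]: profile 3-3-3-6 — obeys.
(c) [d.q.t.θ.f]: profile 1-1-1-3-3 — obeys.
(d) [h.ʒ.v.h.l]: profile 3-3-3-3-5 — obeys.
(e) [l.ts.h]: profile 5-2-3 — violates.

e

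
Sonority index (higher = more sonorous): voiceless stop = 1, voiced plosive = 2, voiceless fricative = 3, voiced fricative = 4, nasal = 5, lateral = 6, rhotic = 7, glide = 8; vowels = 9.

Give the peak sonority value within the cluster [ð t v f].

4

/ð/ is a voiced fricative (sonority 4).
/t/ is a voiceless stop (sonority 1).
/v/ is a voiced fricative (sonority 4).
/f/ is a voiceless fricative (sonority 3).
The maximum is 4.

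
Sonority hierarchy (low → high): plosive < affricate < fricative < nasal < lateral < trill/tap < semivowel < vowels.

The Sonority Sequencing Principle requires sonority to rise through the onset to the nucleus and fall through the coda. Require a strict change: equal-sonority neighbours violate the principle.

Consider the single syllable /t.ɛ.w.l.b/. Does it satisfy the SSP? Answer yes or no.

yes

Onset: /t/ is a plosive (sonority 1); then the nucleus /ɛ/ (sonority 8).
Onset profile 1-8 — rises to the nucleus.
Coda: /w/ is a semivowel (sonority 7), /l/ is a lateral (sonority 5), /b/ is a plosive (sonority 1).
Coda profile 8-7-5-1 — falls from the nucleus.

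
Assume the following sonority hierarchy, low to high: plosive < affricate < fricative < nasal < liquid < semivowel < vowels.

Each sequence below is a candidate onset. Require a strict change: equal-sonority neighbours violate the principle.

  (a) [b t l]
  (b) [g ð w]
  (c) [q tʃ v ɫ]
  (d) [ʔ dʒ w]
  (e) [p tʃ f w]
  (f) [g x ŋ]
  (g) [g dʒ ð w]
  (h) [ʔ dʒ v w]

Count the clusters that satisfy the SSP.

(a) sonority 1-1-5: ill-formed.
(b) sonority 1-3-6: well-formed.
(c) sonority 1-2-3-5: well-formed.
(d) sonority 1-2-6: well-formed.
(e) sonority 1-2-3-6: well-formed.
(f) sonority 1-3-4: well-formed.
(g) sonority 1-2-3-6: well-formed.
(h) sonority 1-2-3-6: well-formed.

7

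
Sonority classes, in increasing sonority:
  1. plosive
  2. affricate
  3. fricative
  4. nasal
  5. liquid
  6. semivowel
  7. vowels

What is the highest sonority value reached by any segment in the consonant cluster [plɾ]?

/p/ — plosive, sonority 1.
/l/ — liquid, sonority 5.
/ɾ/ — liquid, sonority 5.
The maximum is 5.

5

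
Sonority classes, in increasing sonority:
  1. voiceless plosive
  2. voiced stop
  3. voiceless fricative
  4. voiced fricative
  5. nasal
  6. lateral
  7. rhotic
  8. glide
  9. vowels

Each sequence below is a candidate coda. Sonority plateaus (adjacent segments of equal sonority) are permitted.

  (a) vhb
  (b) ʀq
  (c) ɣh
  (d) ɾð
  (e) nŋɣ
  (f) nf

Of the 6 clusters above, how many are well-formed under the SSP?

6

(a) 4-3-2 → obeys
(b) 7-1 → obeys
(c) 4-3 → obeys
(d) 7-4 → obeys
(e) 5-5-4 → obeys
(f) 5-3 → obeys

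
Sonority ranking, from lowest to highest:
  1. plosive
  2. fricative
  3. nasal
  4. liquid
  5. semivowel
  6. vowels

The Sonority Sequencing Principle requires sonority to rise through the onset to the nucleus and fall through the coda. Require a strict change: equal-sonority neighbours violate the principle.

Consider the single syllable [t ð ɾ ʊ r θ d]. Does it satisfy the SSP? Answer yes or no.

yes

Onset: /t/ is a plosive (sonority 1), /ð/ is a fricative (sonority 2), /ɾ/ is a liquid (sonority 4); then the nucleus /ʊ/ (sonority 6).
Onset profile 1-2-4-6 — rises to the nucleus.
Coda: /r/ is a liquid (sonority 4), /θ/ is a fricative (sonority 2), /d/ is a plosive (sonority 1).
Coda profile 6-4-2-1 — falls from the nucleus.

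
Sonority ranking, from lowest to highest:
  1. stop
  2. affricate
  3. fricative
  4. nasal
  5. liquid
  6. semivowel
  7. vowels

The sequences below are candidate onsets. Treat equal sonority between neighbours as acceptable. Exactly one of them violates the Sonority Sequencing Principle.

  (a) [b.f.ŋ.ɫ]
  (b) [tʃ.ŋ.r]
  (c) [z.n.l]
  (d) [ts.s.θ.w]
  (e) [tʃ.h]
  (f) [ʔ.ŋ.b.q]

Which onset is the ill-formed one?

f

(a) [b.f.ŋ.ɫ]: profile 1-3-4-5 — obeys.
(b) [tʃ.ŋ.r]: profile 2-4-5 — obeys.
(c) [z.n.l]: profile 3-4-5 — obeys.
(d) [ts.s.θ.w]: profile 2-3-3-6 — obeys.
(e) [tʃ.h]: profile 2-3 — obeys.
(f) [ʔ.ŋ.b.q]: profile 1-4-1-1 — violates.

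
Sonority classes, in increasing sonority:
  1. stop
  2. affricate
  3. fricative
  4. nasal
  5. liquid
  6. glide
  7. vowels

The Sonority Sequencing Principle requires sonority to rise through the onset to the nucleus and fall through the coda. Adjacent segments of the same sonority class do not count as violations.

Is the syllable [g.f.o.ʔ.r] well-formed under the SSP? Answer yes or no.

no

Onset: /g/ is a stop (sonority 1), /f/ is a fricative (sonority 3); then the nucleus /o/ (sonority 7).
Onset profile 1-3-7 — rises to the nucleus.
Coda: /ʔ/ is a stop (sonority 1), /r/ is a liquid (sonority 5).
Coda profile 7-1-5 — does not fall throughout.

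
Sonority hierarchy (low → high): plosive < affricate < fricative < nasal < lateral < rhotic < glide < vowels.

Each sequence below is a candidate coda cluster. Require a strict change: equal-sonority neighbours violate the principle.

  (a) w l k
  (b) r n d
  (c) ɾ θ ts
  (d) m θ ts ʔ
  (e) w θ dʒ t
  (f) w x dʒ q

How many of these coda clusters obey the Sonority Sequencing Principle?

(a) w l k: profile 7-5-1 — obeys.
(b) r n d: profile 6-4-1 — obeys.
(c) ɾ θ ts: profile 6-3-2 — obeys.
(d) m θ ts ʔ: profile 4-3-2-1 — obeys.
(e) w θ dʒ t: profile 7-3-2-1 — obeys.
(f) w x dʒ q: profile 7-3-2-1 — obeys.

6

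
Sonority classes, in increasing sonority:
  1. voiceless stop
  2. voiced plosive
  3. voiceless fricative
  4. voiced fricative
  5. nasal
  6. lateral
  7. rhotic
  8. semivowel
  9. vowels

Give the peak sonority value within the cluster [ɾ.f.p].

/ɾ/: rhotic = 7.
/f/: voiceless fricative = 3.
/p/: voiceless stop = 1.
The maximum is 7.

7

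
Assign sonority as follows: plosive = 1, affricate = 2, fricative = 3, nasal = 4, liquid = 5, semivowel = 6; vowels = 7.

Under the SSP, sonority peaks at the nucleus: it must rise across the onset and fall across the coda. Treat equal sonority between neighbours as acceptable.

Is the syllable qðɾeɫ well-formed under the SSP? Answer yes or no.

Onset: /q/ is a plosive (sonority 1), /ð/ is a fricative (sonority 3), /ɾ/ is a liquid (sonority 5); then the nucleus /e/ (sonority 7).
Onset profile 1-3-5-7 — rises to the nucleus.
Coda: /ɫ/ is a liquid (sonority 5).
Coda profile 7-5 — falls from the nucleus.

yes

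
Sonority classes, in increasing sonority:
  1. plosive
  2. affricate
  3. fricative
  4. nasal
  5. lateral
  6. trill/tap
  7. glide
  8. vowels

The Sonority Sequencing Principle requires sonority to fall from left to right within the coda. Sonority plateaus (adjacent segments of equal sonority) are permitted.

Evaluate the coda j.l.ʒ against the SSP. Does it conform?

/j/ — glide, sonority 7.
/l/ — lateral, sonority 5.
/ʒ/ — fricative, sonority 3.
The profile 7-5-3 strictly falls, so the coda satisfies the SSP.

yes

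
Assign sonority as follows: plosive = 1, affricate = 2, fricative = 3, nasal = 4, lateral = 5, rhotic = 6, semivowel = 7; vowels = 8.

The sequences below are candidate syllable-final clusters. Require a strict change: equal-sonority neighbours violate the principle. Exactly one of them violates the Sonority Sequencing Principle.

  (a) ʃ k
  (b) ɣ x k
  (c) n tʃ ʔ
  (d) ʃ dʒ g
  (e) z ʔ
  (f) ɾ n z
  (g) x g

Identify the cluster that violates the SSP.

b

(a) ʃ k: profile 3-1 — obeys.
(b) ɣ x k: profile 3-3-1 — violates.
(c) n tʃ ʔ: profile 4-2-1 — obeys.
(d) ʃ dʒ g: profile 3-2-1 — obeys.
(e) z ʔ: profile 3-1 — obeys.
(f) ɾ n z: profile 6-4-3 — obeys.
(g) x g: profile 3-1 — obeys.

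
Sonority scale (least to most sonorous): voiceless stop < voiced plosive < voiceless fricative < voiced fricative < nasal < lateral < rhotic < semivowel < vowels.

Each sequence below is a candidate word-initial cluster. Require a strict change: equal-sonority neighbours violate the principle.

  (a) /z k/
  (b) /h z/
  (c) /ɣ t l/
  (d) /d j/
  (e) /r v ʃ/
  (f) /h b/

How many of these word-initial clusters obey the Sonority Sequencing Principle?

(a) sonority 4-1: ill-formed.
(b) sonority 3-4: well-formed.
(c) sonority 4-1-6: ill-formed.
(d) sonority 2-8: well-formed.
(e) sonority 7-4-3: ill-formed.
(f) sonority 3-2: ill-formed.

2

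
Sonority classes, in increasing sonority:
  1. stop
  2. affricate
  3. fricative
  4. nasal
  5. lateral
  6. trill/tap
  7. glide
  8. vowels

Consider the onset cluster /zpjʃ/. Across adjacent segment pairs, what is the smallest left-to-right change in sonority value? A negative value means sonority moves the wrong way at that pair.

/z/ is a fricative (sonority 3).
/p/ is a stop (sonority 1).
/j/ is a glide (sonority 7).
/ʃ/ is a fricative (sonority 3).
/z/→/p/: change -2.
/p/→/j/: change +6.
/j/→/ʃ/: change -4.
Minimum = -4.

-4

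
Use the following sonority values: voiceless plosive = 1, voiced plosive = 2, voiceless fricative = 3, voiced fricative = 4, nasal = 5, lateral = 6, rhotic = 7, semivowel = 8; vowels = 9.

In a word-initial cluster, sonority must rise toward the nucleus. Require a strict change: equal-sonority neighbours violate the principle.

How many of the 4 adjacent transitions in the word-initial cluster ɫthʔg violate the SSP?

/ɫ/ — lateral, sonority 6.
/t/ — voiceless plosive, sonority 1.
/h/ — voiceless fricative, sonority 3.
/ʔ/ — voiceless plosive, sonority 1.
/g/ — voiced plosive, sonority 2.
/ɫ/→/t/: 6→1 (does not rise) — violation.
/t/→/h/: 1→3 (rises) — ok.
/h/→/ʔ/: 3→1 (does not rise) — violation.
/ʔ/→/g/: 1→2 (rises) — ok.

2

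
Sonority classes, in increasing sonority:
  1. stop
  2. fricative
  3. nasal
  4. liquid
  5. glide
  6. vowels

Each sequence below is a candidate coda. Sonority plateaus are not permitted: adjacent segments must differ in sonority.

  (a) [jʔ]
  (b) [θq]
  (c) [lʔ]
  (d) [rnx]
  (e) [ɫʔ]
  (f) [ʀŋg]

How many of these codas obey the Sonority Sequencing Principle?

(a) sonority 5-1: well-formed.
(b) sonority 2-1: well-formed.
(c) sonority 4-1: well-formed.
(d) sonority 4-3-2: well-formed.
(e) sonority 4-1: well-formed.
(f) sonority 4-3-1: well-formed.

6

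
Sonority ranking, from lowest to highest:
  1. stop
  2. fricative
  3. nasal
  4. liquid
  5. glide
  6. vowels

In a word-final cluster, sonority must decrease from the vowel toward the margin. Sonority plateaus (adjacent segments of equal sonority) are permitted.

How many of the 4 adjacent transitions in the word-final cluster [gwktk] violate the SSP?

/g/ is a stop (sonority 1).
/w/ is a glide (sonority 5).
/k/ is a stop (sonority 1).
/t/ is a stop (sonority 1).
/k/ is a stop (sonority 1).
/g/→/w/: 1→5 (does not fall) — violation.
/w/→/k/: 5→1 (falls) — ok.
/k/→/t/: 1→1 (plateau, allowed) — ok.
/t/→/k/: 1→1 (plateau, allowed) — ok.

1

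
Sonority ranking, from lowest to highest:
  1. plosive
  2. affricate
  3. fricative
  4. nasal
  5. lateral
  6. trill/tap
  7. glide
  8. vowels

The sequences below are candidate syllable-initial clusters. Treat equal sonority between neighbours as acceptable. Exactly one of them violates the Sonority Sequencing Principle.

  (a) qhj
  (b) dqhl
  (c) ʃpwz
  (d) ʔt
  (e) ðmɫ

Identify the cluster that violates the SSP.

(a) 1-3-7 → obeys
(b) 1-1-3-5 → obeys
(c) 3-1-7-3 → violates
(d) 1-1 → obeys
(e) 3-4-5 → obeys

c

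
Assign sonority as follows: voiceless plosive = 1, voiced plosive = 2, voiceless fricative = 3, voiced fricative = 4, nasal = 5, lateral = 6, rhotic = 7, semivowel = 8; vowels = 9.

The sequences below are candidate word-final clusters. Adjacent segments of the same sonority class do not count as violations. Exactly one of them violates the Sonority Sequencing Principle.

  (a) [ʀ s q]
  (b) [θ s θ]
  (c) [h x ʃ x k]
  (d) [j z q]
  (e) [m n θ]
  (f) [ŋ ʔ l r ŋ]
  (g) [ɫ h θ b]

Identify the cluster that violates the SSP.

(a) [ʀ s q]: profile 7-3-1 — obeys.
(b) [θ s θ]: profile 3-3-3 — obeys.
(c) [h x ʃ x k]: profile 3-3-3-3-1 — obeys.
(d) [j z q]: profile 8-4-1 — obeys.
(e) [m n θ]: profile 5-5-3 — obeys.
(f) [ŋ ʔ l r ŋ]: profile 5-1-6-7-5 — violates.
(g) [ɫ h θ b]: profile 6-3-3-2 — obeys.

f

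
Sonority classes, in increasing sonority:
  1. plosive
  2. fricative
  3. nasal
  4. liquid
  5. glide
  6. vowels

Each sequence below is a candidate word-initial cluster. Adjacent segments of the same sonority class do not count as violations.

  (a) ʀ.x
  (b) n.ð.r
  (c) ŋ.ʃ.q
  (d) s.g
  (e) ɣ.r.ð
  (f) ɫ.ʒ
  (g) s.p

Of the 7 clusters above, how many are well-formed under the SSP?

(a) 4-2 → violates
(b) 3-2-4 → violates
(c) 3-2-1 → violates
(d) 2-1 → violates
(e) 2-4-2 → violates
(f) 4-2 → violates
(g) 2-1 → violates

0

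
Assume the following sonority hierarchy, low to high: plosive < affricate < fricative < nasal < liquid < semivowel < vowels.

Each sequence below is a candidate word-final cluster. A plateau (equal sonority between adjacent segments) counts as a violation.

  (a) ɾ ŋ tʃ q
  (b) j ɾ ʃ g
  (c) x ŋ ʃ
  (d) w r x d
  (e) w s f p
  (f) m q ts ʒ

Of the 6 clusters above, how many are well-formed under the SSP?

(a) 5-4-2-1 → obeys
(b) 6-5-3-1 → obeys
(c) 3-4-3 → violates
(d) 6-5-3-1 → obeys
(e) 6-3-3-1 → violates
(f) 4-1-2-3 → violates

3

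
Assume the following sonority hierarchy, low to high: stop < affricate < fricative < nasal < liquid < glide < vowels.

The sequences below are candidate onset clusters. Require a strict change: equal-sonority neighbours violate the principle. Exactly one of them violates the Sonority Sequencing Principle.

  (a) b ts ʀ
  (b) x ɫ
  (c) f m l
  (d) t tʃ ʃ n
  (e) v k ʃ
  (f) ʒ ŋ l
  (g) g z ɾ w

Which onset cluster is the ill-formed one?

e

(a) b ts ʀ: profile 1-2-5 — obeys.
(b) x ɫ: profile 3-5 — obeys.
(c) f m l: profile 3-4-5 — obeys.
(d) t tʃ ʃ n: profile 1-2-3-4 — obeys.
(e) v k ʃ: profile 3-1-3 — violates.
(f) ʒ ŋ l: profile 3-4-5 — obeys.
(g) g z ɾ w: profile 1-3-5-6 — obeys.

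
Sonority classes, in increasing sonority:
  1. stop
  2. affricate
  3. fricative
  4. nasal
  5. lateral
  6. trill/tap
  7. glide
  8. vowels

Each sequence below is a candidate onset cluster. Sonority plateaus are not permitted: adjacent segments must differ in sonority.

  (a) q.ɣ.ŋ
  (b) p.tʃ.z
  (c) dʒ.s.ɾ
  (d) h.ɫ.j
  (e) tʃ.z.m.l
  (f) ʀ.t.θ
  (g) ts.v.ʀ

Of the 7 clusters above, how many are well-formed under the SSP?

(a) sonority 1-3-4: well-formed.
(b) sonority 1-2-3: well-formed.
(c) sonority 2-3-6: well-formed.
(d) sonority 3-5-7: well-formed.
(e) sonority 2-3-4-5: well-formed.
(f) sonority 6-1-3: ill-formed.
(g) sonority 2-3-6: well-formed.

6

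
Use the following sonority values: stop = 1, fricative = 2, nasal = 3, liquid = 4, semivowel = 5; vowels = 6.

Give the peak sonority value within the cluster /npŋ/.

3

/n/ — nasal, sonority 3.
/p/ — stop, sonority 1.
/ŋ/ — nasal, sonority 3.
The maximum is 3.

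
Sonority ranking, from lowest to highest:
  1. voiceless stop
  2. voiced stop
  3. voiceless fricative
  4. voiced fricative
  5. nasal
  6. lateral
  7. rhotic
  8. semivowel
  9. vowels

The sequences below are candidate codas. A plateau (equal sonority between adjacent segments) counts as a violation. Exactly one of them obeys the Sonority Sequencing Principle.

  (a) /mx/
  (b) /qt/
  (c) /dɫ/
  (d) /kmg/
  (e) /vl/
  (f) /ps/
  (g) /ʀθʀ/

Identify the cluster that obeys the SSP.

(a) /mx/: profile 5-3 — obeys.
(b) /qt/: profile 1-1 — violates.
(c) /dɫ/: profile 2-6 — violates.
(d) /kmg/: profile 1-5-2 — violates.
(e) /vl/: profile 4-6 — violates.
(f) /ps/: profile 1-3 — violates.
(g) /ʀθʀ/: profile 7-3-7 — violates.

a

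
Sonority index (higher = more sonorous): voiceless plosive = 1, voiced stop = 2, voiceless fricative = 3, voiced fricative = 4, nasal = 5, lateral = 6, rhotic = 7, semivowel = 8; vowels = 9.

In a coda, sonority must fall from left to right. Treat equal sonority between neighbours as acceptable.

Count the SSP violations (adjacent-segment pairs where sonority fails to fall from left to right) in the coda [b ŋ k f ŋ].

/b/: voiced stop = 2.
/ŋ/: nasal = 5.
/k/: voiceless plosive = 1.
/f/: voiceless fricative = 3.
/ŋ/: nasal = 5.
/b/→/ŋ/: 2→5 (does not fall) — violation.
/ŋ/→/k/: 5→1 (falls) — ok.
/k/→/f/: 1→3 (does not fall) — violation.
/f/→/ŋ/: 3→5 (does not fall) — violation.

3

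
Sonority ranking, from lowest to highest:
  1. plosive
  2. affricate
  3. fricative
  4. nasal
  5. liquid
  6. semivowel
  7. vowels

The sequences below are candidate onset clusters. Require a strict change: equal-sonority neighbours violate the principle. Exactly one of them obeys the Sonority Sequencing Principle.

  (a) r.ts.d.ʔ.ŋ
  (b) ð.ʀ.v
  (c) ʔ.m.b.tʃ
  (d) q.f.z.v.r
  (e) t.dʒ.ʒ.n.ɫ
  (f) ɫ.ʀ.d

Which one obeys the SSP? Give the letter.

(a) 5-2-1-1-4 → violates
(b) 3-5-3 → violates
(c) 1-4-1-2 → violates
(d) 1-3-3-3-5 → violates
(e) 1-2-3-4-5 → obeys
(f) 5-5-1 → violates

e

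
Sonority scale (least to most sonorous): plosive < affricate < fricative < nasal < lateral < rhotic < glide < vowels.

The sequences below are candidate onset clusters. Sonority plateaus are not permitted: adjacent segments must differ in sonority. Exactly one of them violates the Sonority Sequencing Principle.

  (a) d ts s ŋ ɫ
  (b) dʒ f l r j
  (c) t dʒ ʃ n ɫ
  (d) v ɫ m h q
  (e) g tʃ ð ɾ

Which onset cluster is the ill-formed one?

d

(a) d ts s ŋ ɫ: profile 1-2-3-4-5 — obeys.
(b) dʒ f l r j: profile 2-3-5-6-7 — obeys.
(c) t dʒ ʃ n ɫ: profile 1-2-3-4-5 — obeys.
(d) v ɫ m h q: profile 3-5-4-3-1 — violates.
(e) g tʃ ð ɾ: profile 1-2-3-6 — obeys.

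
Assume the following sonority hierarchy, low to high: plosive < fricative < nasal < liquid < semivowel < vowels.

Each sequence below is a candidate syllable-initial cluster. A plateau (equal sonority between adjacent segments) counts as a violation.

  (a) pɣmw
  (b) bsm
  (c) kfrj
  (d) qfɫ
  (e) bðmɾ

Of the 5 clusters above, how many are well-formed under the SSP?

(a) 1-2-3-5 → obeys
(b) 1-2-3 → obeys
(c) 1-2-4-5 → obeys
(d) 1-2-4 → obeys
(e) 1-2-3-4 → obeys

5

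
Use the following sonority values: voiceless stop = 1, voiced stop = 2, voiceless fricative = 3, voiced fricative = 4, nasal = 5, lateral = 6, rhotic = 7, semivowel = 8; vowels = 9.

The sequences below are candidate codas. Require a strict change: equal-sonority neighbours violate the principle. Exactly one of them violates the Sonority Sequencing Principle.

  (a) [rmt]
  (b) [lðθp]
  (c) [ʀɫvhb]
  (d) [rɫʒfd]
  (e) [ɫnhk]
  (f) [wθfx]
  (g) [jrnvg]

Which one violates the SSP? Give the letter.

f

(a) [rmt]: profile 7-5-1 — obeys.
(b) [lðθp]: profile 6-4-3-1 — obeys.
(c) [ʀɫvhb]: profile 7-6-4-3-2 — obeys.
(d) [rɫʒfd]: profile 7-6-4-3-2 — obeys.
(e) [ɫnhk]: profile 6-5-3-1 — obeys.
(f) [wθfx]: profile 8-3-3-3 — violates.
(g) [jrnvg]: profile 8-7-5-4-2 — obeys.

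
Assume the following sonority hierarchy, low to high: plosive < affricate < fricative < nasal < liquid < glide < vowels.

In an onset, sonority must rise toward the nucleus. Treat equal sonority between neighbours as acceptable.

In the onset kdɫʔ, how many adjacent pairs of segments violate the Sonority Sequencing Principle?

1

/k/ is a plosive (sonority 1).
/d/ is a plosive (sonority 1).
/ɫ/ is a liquid (sonority 5).
/ʔ/ is a plosive (sonority 1).
/k/→/d/: 1→1 (plateau, allowed) — ok.
/d/→/ɫ/: 1→5 (rises) — ok.
/ɫ/→/ʔ/: 5→1 (does not rise) — violation.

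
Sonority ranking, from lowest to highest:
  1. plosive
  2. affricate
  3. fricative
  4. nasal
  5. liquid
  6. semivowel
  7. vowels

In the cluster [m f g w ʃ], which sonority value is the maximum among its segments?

6

/m/ — nasal, sonority 4.
/f/ — fricative, sonority 3.
/g/ — plosive, sonority 1.
/w/ — semivowel, sonority 6.
/ʃ/ — fricative, sonority 3.
The maximum is 6.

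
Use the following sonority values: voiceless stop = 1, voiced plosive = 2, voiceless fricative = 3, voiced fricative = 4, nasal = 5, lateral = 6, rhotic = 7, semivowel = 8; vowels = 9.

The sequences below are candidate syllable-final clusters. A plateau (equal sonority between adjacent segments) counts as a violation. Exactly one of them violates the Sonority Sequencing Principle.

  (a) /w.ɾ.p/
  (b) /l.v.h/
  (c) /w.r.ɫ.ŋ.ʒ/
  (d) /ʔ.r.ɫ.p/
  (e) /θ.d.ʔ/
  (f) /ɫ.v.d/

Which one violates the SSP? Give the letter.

(a) sonority 8-7-1: well-formed.
(b) sonority 6-4-3: well-formed.
(c) sonority 8-7-6-5-4: well-formed.
(d) sonority 1-7-6-1: ill-formed.
(e) sonority 3-2-1: well-formed.
(f) sonority 6-4-2: well-formed.

d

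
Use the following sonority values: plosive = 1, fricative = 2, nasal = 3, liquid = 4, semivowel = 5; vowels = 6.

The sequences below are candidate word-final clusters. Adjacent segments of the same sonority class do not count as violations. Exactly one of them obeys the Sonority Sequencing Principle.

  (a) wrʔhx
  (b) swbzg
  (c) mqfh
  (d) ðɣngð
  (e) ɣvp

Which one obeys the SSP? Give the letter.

(a) 5-4-1-2-2 → violates
(b) 2-5-1-2-1 → violates
(c) 3-1-2-2 → violates
(d) 2-2-3-1-2 → violates
(e) 2-2-1 → obeys

e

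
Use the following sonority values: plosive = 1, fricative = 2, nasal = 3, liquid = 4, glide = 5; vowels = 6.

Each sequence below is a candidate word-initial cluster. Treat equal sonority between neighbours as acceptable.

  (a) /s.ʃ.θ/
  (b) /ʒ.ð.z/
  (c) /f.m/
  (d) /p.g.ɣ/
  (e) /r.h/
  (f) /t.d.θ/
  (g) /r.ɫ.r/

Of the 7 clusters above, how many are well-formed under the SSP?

6

(a) 2-2-2 → obeys
(b) 2-2-2 → obeys
(c) 2-3 → obeys
(d) 1-1-2 → obeys
(e) 4-2 → violates
(f) 1-1-2 → obeys
(g) 4-4-4 → obeys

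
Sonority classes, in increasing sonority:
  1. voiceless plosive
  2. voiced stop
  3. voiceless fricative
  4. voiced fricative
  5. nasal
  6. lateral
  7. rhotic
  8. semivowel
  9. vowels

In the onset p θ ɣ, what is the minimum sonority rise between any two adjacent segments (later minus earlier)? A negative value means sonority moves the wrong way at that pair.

/p/ — voiceless plosive, sonority 1.
/θ/ — voiceless fricative, sonority 3.
/ɣ/ — voiced fricative, sonority 4.
/p/→/θ/: change +2.
/θ/→/ɣ/: change +1.
Minimum = 1.

1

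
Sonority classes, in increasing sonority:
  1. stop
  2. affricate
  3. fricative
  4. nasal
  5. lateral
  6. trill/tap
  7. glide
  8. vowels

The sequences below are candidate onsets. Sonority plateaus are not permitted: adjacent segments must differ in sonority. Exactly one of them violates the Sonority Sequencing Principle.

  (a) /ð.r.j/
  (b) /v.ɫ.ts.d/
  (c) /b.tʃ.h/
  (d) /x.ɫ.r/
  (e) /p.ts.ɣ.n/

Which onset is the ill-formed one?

b

(a) /ð.r.j/: profile 3-6-7 — obeys.
(b) /v.ɫ.ts.d/: profile 3-5-2-1 — violates.
(c) /b.tʃ.h/: profile 1-2-3 — obeys.
(d) /x.ɫ.r/: profile 3-5-6 — obeys.
(e) /p.ts.ɣ.n/: profile 1-2-3-4 — obeys.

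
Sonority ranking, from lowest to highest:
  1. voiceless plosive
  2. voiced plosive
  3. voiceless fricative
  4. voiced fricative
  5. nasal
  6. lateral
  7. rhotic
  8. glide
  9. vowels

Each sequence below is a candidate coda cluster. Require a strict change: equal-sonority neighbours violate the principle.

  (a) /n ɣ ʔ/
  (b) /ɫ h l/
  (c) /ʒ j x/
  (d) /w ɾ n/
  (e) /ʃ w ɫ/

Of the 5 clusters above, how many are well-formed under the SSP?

2

(a) 5-4-1 → obeys
(b) 6-3-6 → violates
(c) 4-8-3 → violates
(d) 8-7-5 → obeys
(e) 3-8-6 → violates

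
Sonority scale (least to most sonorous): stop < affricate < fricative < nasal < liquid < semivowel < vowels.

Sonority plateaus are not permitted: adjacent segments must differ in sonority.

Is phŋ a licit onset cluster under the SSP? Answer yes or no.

yes

/p/: stop = 1.
/h/: fricative = 3.
/ŋ/: nasal = 4.
The profile 1-3-4 strictly rises, so the onset cluster satisfies the SSP.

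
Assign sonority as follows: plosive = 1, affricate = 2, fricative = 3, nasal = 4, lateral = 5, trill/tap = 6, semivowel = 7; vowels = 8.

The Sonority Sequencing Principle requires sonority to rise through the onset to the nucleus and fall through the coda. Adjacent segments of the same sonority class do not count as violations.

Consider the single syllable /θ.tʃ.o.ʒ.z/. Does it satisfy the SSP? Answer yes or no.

no

Onset: /θ/ is a fricative (sonority 3), /tʃ/ is an affricate (sonority 2); then the nucleus /o/ (sonority 8).
Onset profile 3-2-8 — does not rise throughout.
Coda: /ʒ/ is a fricative (sonority 3), /z/ is a fricative (sonority 3).
Coda profile 8-3-3 — falls from the nucleus.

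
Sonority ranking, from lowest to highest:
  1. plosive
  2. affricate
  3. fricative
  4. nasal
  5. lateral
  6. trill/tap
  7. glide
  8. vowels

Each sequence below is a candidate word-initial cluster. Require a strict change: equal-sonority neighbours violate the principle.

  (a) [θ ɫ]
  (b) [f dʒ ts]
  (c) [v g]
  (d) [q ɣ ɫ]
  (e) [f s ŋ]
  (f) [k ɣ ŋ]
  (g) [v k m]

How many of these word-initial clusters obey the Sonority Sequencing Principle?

3

(a) 3-5 → obeys
(b) 3-2-2 → violates
(c) 3-1 → violates
(d) 1-3-5 → obeys
(e) 3-3-4 → violates
(f) 1-3-4 → obeys
(g) 3-1-4 → violates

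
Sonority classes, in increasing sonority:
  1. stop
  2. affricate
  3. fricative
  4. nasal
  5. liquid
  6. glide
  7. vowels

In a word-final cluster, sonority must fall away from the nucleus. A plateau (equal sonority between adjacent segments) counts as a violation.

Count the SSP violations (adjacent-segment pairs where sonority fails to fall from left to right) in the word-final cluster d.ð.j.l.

/d/: stop = 1.
/ð/: fricative = 3.
/j/: glide = 6.
/l/: liquid = 5.
/d/→/ð/: 1→3 (does not fall) — violation.
/ð/→/j/: 3→6 (does not fall) — violation.
/j/→/l/: 6→5 (falls) — ok.

2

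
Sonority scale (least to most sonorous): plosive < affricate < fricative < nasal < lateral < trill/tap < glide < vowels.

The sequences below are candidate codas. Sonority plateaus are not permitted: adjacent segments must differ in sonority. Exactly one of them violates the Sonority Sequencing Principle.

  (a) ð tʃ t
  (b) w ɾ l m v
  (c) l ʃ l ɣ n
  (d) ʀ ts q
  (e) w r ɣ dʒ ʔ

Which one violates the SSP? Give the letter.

c

(a) 3-2-1 → obeys
(b) 7-6-5-4-3 → obeys
(c) 5-3-5-3-4 → violates
(d) 6-2-1 → obeys
(e) 7-6-3-2-1 → obeys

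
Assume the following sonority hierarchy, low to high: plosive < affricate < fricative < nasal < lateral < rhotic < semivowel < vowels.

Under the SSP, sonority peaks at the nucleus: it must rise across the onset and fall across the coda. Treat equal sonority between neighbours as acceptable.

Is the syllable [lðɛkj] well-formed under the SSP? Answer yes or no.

no

Onset: /l/ is a lateral (sonority 5), /ð/ is a fricative (sonority 3); then the nucleus /ɛ/ (sonority 8).
Onset profile 5-3-8 — does not rise throughout.
Coda: /k/ is a plosive (sonority 1), /j/ is a semivowel (sonority 7).
Coda profile 8-1-7 — does not fall throughout.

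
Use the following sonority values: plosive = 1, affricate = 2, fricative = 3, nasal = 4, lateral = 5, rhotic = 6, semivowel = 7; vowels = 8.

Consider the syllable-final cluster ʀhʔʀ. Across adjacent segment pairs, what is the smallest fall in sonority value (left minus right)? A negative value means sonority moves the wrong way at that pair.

/ʀ/ is a rhotic (sonority 6).
/h/ is a fricative (sonority 3).
/ʔ/ is a plosive (sonority 1).
/ʀ/ is a rhotic (sonority 6).
/ʀ/→/h/: change +3.
/h/→/ʔ/: change +2.
/ʔ/→/ʀ/: change -5.
Minimum = -5.

-5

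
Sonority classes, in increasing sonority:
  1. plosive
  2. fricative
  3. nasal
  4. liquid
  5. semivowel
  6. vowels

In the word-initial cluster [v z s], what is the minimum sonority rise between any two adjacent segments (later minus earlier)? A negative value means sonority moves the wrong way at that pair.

/v/ is a fricative (sonority 2).
/z/ is a fricative (sonority 2).
/s/ is a fricative (sonority 2).
/v/→/z/: change +0.
/z/→/s/: change +0.
Minimum = 0.

0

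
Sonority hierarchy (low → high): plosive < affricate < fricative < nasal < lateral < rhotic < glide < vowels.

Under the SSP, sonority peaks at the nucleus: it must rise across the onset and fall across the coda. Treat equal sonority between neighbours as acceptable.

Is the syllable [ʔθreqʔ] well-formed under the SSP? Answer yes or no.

Onset: /ʔ/ is a plosive (sonority 1), /θ/ is a fricative (sonority 3), /r/ is a rhotic (sonority 6); then the nucleus /e/ (sonority 8).
Onset profile 1-3-6-8 — rises to the nucleus.
Coda: /q/ is a plosive (sonority 1), /ʔ/ is a plosive (sonority 1).
Coda profile 8-1-1 — falls from the nucleus.

yes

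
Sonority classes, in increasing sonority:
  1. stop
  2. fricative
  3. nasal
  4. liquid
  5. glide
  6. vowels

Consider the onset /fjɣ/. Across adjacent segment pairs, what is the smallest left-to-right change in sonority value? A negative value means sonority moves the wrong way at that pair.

-3

/f/ — fricative, sonority 2.
/j/ — glide, sonority 5.
/ɣ/ — fricative, sonority 2.
/f/→/j/: change +3.
/j/→/ɣ/: change -3.
Minimum = -3.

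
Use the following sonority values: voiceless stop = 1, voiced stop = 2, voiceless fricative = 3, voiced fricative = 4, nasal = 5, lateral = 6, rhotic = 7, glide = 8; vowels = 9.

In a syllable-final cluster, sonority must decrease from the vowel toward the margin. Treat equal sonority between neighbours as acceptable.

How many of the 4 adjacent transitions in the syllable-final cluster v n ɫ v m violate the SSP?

/v/ — voiced fricative, sonority 4.
/n/ — nasal, sonority 5.
/ɫ/ — lateral, sonority 6.
/v/ — voiced fricative, sonority 4.
/m/ — nasal, sonority 5.
/v/→/n/: 4→5 (does not fall) — violation.
/n/→/ɫ/: 5→6 (does not fall) — violation.
/ɫ/→/v/: 6→4 (falls) — ok.
/v/→/m/: 4→5 (does not fall) — violation.

3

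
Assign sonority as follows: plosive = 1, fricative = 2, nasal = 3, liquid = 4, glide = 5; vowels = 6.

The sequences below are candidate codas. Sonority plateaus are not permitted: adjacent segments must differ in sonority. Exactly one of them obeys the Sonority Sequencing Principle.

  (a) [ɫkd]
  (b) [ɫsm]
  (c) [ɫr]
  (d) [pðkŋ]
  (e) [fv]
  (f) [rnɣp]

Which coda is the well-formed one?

(a) sonority 4-1-1: ill-formed.
(b) sonority 4-2-3: ill-formed.
(c) sonority 4-4: ill-formed.
(d) sonority 1-2-1-3: ill-formed.
(e) sonority 2-2: ill-formed.
(f) sonority 4-3-2-1: well-formed.

f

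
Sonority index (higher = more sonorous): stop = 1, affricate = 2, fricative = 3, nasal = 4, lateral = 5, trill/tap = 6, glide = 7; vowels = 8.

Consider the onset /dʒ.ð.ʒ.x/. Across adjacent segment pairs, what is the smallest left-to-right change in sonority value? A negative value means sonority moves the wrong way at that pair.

/dʒ/ is an affricate (sonority 2).
/ð/ is a fricative (sonority 3).
/ʒ/ is a fricative (sonority 3).
/x/ is a fricative (sonority 3).
/dʒ/→/ð/: change +1.
/ð/→/ʒ/: change +0.
/ʒ/→/x/: change +0.
Minimum = 0.

0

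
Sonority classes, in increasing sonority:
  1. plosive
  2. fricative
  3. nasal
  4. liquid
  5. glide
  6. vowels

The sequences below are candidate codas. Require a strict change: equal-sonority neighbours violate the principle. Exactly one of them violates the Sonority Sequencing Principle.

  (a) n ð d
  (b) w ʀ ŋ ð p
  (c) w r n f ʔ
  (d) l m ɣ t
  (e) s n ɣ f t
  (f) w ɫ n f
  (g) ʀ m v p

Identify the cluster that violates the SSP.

(a) 3-2-1 → obeys
(b) 5-4-3-2-1 → obeys
(c) 5-4-3-2-1 → obeys
(d) 4-3-2-1 → obeys
(e) 2-3-2-2-1 → violates
(f) 5-4-3-2 → obeys
(g) 4-3-2-1 → obeys

e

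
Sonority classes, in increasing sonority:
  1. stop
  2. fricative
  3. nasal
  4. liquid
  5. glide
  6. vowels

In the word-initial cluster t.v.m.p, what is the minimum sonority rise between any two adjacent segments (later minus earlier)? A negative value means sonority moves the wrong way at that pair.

/t/: stop = 1.
/v/: fricative = 2.
/m/: nasal = 3.
/p/: stop = 1.
/t/→/v/: change +1.
/v/→/m/: change +1.
/m/→/p/: change -2.
Minimum = -2.

-2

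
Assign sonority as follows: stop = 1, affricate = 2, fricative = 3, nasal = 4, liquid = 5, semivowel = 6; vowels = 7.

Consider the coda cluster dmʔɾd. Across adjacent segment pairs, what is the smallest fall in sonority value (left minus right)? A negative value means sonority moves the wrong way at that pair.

/d/ is a stop (sonority 1).
/m/ is a nasal (sonority 4).
/ʔ/ is a stop (sonority 1).
/ɾ/ is a liquid (sonority 5).
/d/ is a stop (sonority 1).
/d/→/m/: change -3.
/m/→/ʔ/: change +3.
/ʔ/→/ɾ/: change -4.
/ɾ/→/d/: change +4.
Minimum = -4.

-4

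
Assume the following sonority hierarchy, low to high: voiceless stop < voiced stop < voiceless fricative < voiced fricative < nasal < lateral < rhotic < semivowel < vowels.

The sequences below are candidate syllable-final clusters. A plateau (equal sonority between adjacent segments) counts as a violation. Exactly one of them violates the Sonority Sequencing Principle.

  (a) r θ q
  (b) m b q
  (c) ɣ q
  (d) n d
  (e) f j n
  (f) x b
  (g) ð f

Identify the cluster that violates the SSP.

e

(a) 7-3-1 → obeys
(b) 5-2-1 → obeys
(c) 4-1 → obeys
(d) 5-2 → obeys
(e) 3-8-5 → violates
(f) 3-2 → obeys
(g) 4-3 → obeys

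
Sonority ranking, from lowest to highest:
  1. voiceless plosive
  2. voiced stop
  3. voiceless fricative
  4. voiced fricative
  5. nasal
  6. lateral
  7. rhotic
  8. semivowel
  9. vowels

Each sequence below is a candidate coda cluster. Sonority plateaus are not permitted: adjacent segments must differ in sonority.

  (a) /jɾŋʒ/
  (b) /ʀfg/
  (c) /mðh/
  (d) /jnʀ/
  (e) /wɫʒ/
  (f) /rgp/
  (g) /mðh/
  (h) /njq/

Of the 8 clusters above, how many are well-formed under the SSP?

6

(a) sonority 8-7-5-4: well-formed.
(b) sonority 7-3-2: well-formed.
(c) sonority 5-4-3: well-formed.
(d) sonority 8-5-7: ill-formed.
(e) sonority 8-6-4: well-formed.
(f) sonority 7-2-1: well-formed.
(g) sonority 5-4-3: well-formed.
(h) sonority 5-8-1: ill-formed.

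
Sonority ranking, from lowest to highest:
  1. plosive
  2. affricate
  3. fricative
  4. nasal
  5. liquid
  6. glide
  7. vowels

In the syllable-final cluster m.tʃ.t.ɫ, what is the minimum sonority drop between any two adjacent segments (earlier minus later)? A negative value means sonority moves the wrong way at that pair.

/m/ is a nasal (sonority 4).
/tʃ/ is an affricate (sonority 2).
/t/ is a plosive (sonority 1).
/ɫ/ is a liquid (sonority 5).
/m/→/tʃ/: change +2.
/tʃ/→/t/: change +1.
/t/→/ɫ/: change -4.
Minimum = -4.

-4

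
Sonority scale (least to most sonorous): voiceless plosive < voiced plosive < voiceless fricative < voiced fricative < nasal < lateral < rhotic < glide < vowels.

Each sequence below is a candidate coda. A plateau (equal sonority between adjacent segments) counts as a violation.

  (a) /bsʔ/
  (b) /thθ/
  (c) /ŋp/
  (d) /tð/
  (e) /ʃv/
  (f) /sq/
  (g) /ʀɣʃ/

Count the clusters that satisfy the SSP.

3

(a) sonority 2-3-1: ill-formed.
(b) sonority 1-3-3: ill-formed.
(c) sonority 5-1: well-formed.
(d) sonority 1-4: ill-formed.
(e) sonority 3-4: ill-formed.
(f) sonority 3-1: well-formed.
(g) sonority 7-4-3: well-formed.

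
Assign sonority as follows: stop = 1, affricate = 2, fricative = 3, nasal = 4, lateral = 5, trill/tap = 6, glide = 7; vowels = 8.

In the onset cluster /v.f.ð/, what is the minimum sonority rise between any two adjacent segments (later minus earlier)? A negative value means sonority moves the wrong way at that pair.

0

/v/ — fricative, sonority 3.
/f/ — fricative, sonority 3.
/ð/ — fricative, sonority 3.
/v/→/f/: change +0.
/f/→/ð/: change +0.
Minimum = 0.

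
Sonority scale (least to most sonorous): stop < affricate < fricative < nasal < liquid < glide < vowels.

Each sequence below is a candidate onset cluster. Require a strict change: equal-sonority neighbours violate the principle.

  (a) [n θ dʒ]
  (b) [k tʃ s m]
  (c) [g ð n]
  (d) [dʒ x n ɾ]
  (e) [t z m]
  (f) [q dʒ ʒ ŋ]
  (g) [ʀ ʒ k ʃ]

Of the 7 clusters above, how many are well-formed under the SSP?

(a) 4-3-2 → violates
(b) 1-2-3-4 → obeys
(c) 1-3-4 → obeys
(d) 2-3-4-5 → obeys
(e) 1-3-4 → obeys
(f) 1-2-3-4 → obeys
(g) 5-3-1-3 → violates

5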